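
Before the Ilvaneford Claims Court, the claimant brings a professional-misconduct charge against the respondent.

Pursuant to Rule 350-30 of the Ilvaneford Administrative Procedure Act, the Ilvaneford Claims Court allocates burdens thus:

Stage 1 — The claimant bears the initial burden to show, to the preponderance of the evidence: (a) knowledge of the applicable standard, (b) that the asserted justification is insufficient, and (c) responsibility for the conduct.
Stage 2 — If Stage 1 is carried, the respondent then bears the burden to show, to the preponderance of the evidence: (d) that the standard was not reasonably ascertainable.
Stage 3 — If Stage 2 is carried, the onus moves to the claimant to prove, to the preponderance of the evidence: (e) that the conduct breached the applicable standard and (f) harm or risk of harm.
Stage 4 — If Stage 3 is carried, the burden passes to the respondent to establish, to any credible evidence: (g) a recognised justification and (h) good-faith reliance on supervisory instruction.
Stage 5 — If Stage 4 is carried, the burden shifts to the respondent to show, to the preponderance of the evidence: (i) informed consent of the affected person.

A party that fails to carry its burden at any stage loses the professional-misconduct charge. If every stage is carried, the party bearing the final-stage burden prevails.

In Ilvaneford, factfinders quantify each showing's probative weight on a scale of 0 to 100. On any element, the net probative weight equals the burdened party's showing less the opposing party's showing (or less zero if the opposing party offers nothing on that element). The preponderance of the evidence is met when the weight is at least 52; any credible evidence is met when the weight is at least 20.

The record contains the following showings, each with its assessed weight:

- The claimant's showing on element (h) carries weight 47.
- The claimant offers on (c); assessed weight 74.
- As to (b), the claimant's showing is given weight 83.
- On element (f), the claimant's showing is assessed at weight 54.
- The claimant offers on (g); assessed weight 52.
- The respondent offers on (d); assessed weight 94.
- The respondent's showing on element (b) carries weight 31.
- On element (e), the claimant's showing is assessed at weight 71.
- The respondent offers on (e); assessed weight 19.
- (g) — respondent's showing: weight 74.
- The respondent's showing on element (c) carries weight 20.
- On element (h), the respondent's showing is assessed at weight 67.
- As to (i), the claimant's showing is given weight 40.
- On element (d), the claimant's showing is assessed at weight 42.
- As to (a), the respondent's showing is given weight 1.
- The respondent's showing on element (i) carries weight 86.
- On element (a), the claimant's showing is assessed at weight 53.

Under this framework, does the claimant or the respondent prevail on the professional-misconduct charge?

Stage 1 (claimant, the preponderance of the evidence, weight is at least 52): (a) net 53−1=52 ≥ 52 — meets; (b) net 83−31=52 ≥ 52 — meets; (c) net 74−20=54 ≥ 52 — meets.
  All elements met. The burden passes to the respondent.
Stage 2 (respondent, the preponderance of the evidence, weight is at least 52): (d) net 94−42=52 ≥ 52 — meets.
  The respondent carries Stage 2; the claimant now bears the burden.
Stage 3 (claimant, the preponderance of the evidence, weight is at least 52): (e) net 71−19=52 ≥ 52 — meets; (f) 54 ≥ 52 — meets.
  The claimant carries Stage 3; the respondent now bears the burden.
Stage 4 (respondent, any credible evidence, weight is at least 20): (g) net 74−52=22 ≥ 20 — meets; (h) net 67−47=20 ≥ 20 — meets.
  All elements met. The respondent retains the burden for Stage 5.
Stage 5 (respondent, the preponderance of the evidence, weight is at least 52): (i) net 86−40=46 < 52 — fails.
  Not every element is met, so the respondent fails to carry Stage 5.
The claimant prevails.

claimant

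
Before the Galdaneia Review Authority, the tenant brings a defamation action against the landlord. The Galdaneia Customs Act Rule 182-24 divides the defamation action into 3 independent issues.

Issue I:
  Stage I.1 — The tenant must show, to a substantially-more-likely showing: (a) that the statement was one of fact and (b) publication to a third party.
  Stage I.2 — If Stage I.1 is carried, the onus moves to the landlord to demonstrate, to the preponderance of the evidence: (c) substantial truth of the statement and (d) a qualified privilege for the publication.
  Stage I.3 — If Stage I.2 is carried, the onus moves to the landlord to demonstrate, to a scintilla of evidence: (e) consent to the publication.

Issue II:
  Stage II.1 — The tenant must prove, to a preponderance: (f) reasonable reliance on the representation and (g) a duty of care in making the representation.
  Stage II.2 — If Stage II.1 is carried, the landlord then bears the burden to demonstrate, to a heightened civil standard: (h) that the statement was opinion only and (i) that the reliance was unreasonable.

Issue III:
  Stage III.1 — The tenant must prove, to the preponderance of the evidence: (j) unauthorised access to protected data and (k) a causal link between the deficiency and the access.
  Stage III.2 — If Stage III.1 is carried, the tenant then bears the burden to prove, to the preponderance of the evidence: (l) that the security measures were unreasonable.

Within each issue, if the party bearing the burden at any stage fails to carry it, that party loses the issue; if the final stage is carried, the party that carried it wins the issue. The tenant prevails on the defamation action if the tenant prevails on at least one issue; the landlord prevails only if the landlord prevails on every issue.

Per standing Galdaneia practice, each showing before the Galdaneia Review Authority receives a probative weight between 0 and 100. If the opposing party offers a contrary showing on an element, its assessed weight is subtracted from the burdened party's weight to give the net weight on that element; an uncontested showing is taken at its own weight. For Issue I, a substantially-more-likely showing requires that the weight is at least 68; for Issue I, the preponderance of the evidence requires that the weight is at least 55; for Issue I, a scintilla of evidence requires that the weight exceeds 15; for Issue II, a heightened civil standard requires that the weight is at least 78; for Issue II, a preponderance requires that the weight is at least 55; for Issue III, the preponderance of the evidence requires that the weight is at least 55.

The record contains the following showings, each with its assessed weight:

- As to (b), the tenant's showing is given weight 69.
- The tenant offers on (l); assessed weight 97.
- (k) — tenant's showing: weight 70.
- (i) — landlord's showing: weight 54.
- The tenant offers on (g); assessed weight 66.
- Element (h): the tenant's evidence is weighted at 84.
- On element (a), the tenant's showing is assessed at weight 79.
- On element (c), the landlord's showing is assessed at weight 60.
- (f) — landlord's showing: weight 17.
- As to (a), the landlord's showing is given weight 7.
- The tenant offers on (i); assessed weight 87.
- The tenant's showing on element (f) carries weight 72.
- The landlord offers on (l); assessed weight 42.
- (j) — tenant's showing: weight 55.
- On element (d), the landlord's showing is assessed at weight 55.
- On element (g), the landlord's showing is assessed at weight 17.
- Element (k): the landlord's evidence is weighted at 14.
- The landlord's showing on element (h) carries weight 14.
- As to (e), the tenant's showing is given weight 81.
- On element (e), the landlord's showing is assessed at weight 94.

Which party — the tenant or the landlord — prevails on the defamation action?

tenant

— Issue I —
Stage I.1 (tenant, a substantially-more-likely showing, weight is at least 68): (a) net 79−7=72 ≥ 68 — meets; (b) 69 ≥ 68 — meets.
  Stage I.1 is satisfied; the onus moves to the landlord.
Stage I.2 (landlord, the preponderance of the evidence, weight is at least 55): (c) 60 ≥ 55 — meets; (d) 55 ≥ 55 — meets.
  All elements met. The landlord retains the burden for Stage I.3.
Stage I.3 (landlord, a scintilla of evidence, weight exceeds 15): (e) net 94−81=13 ≤ 15 — fails.
  The landlord does not carry Stage I.3.
So the tenant prevails on this issue.
— Issue II —
At Stage II.1 the tenant must meet a preponderance (weight is at least 55): on (f) the weight is 72 less the opposing 17 gives net 55, ≥ 55, so (f) meets the standard; on (g) the weight is 66 less the opposing 17 gives net 49, which does not reach 55, so (g) does not meet the standard.
  Stage II.1 not carried; the tenant fails its burden.
So the landlord prevails on this issue.
— Issue III —
Stage III.1 (tenant, the preponderance of the evidence, weight is at least 55): (j) 55 ≥ 55 — meets; (k) net 70−14=56 ≥ 55 — meets.
  Stage III.1 carried; the burden remains with the tenant.
Stage III.2 (tenant, the preponderance of the evidence, weight is at least 55): (l) net 97−42=55 ≥ 55 — meets.
  The tenant carries the last stage.
With every stage satisfied, the tenant prevails on this issue.
Per-issue: Issue I → tenant; Issue II → landlord; Issue III → tenant. The tenant must prevail on at least one issue; overall, the tenant prevails.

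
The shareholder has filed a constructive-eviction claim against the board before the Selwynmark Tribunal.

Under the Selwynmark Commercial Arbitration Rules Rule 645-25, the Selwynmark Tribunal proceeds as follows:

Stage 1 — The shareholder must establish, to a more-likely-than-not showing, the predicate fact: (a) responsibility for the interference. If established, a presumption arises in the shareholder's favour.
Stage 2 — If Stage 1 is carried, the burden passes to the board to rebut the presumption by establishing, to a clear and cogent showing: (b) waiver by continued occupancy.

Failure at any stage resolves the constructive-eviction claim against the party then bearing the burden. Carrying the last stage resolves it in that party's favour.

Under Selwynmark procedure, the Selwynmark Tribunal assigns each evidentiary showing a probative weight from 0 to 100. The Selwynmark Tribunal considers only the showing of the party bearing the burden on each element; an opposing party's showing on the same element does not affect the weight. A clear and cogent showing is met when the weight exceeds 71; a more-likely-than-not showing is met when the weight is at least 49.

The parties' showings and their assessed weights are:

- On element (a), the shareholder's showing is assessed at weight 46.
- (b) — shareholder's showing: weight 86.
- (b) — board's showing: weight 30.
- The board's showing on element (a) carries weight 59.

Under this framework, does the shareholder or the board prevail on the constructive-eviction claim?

board

Stage 1 (shareholder, a more-likely-than-not showing, weight is at least 49): (a) 46 (board's 59 disregarded) < 49 — fails.
  Stage 1 not carried; the shareholder fails its burden.
The board prevails.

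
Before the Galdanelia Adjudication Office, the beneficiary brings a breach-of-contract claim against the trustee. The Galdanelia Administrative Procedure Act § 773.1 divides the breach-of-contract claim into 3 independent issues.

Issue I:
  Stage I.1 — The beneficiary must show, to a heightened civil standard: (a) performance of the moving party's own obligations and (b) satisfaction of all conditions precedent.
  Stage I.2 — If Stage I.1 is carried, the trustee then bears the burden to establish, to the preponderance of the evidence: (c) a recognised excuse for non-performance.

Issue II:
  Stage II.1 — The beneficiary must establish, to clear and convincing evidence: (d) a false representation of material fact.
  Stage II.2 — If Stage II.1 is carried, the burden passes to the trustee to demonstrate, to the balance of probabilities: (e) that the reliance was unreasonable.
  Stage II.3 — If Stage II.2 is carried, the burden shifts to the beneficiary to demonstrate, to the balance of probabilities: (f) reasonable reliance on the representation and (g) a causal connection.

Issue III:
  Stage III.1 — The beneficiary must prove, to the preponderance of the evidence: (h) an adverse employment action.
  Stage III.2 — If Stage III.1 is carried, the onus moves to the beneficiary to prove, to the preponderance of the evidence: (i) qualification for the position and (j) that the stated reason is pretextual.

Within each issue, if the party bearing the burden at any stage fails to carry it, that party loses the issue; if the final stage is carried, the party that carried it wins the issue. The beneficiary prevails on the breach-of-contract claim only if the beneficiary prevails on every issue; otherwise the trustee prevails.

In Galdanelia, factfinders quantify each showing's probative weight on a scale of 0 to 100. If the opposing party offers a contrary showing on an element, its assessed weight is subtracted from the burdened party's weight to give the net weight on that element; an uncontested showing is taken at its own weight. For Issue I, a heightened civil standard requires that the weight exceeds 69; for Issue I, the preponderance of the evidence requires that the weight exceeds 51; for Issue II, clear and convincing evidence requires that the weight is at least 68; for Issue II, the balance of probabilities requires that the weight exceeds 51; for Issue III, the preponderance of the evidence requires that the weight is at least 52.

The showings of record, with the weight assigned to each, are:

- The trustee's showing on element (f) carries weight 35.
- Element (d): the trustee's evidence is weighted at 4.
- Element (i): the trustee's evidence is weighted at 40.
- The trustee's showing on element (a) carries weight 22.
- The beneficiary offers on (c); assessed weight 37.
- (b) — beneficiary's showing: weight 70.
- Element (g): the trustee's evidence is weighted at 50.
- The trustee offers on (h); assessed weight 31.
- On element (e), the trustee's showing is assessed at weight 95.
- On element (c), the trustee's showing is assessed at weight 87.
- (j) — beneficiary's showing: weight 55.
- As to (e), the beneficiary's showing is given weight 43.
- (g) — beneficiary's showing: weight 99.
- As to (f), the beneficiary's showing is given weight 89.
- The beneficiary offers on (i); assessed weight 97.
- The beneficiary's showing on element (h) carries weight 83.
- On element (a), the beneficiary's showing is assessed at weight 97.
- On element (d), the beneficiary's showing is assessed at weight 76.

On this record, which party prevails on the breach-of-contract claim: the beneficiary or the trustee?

— Issue I —
At Stage I.1 the beneficiary must meet a heightened civil standard (weight exceeds 69): on (a) the weight is 97 less the opposing 22 gives net 75, which does exceed 69, so (a) meets the standard; on (b) the weight is 70, > 69, so (b) meets the standard.
  All elements met. The burden passes to the trustee.
At Stage I.2 the trustee must meet the preponderance of the evidence (weight exceeds 51): on (c) the weight is 87 less the opposing 37 gives net 50, which does not exceed 51, so (c) does not meet the standard.
  Not every element is met, so the trustee fails to carry Stage I.2.
The beneficiary prevails on this issue.
— Issue II —
Stage II.1 (beneficiary, clear and convincing evidence, weight is at least 68): (d) net 76−4=72 ≥ 68 — meets.
  Stage II.1 is satisfied; the onus moves to the trustee.
Stage II.2 (trustee, the balance of probabilities, weight exceeds 51): (e) net 95−43=52 > 51 — meets.
  Stage II.2 is satisfied; the onus moves to the beneficiary.
Stage II.3 (beneficiary, the balance of probabilities, weight exceeds 51): (f) net 89−35=54 > 51 — meets; (g) net 99−50=49 ≤ 51 — fails.
  The beneficiary does not carry Stage II.3.
The trustee prevails on this issue.
— Issue III —
Stage III.1 (beneficiary, the preponderance of the evidence, weight is at least 52): (h) net 83−31=52 ≥ 52 — meets.
  Stage III.1 is satisfied; the beneficiary continues to bear the burden.
Stage III.2 (beneficiary, the preponderance of the evidence, weight is at least 52): (i) net 97−40=57 ≥ 52 — meets; (j) 55 ≥ 52 — meets.
  The beneficiary carries the last stage.
With every stage satisfied, the beneficiary prevails on this issue.
Per-issue: Issue I → beneficiary; Issue II → trustee; Issue III → beneficiary. The beneficiary must prevail on every issue; overall, the trustee prevails.

trustee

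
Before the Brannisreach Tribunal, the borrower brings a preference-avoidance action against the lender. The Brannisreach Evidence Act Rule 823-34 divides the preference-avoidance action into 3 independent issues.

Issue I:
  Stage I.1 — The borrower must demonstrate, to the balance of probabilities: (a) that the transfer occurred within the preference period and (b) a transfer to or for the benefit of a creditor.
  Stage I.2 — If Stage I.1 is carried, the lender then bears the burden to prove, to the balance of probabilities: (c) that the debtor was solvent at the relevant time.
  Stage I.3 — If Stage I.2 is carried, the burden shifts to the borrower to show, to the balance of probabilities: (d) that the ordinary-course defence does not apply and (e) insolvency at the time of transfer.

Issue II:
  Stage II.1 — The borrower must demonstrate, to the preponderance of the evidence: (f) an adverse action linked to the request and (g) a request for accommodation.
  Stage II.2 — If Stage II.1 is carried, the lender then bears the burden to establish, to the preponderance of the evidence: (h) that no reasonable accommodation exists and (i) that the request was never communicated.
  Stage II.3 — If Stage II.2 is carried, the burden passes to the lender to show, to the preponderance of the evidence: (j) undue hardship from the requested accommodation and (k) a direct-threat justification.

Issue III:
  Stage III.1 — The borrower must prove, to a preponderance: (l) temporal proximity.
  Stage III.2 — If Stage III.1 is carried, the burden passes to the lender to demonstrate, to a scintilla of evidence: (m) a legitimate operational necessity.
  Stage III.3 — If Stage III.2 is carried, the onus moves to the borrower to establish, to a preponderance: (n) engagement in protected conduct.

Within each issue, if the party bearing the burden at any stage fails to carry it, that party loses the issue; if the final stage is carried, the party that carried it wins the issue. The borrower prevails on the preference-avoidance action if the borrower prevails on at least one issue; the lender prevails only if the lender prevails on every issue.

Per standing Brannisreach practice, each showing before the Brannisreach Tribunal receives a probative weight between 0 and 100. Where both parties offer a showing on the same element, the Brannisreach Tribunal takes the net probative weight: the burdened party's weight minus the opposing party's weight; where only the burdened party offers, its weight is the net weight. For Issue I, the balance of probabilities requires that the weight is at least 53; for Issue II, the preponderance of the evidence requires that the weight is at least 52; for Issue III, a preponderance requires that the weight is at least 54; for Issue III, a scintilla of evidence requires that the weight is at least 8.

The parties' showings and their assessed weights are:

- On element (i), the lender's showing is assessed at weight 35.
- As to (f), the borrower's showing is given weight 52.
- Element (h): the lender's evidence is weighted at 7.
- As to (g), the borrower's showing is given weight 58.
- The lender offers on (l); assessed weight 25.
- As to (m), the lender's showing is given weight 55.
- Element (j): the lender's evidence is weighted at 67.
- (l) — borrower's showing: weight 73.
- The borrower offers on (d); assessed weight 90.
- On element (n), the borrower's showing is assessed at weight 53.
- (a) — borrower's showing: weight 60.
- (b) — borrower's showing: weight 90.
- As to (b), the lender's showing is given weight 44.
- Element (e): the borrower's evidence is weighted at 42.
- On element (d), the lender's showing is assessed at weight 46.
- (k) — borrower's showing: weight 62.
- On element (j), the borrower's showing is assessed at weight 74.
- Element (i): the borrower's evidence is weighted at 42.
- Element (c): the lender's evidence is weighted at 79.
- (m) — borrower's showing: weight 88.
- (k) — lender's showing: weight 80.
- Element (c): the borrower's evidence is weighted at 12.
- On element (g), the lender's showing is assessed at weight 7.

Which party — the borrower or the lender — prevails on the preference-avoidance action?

lender

— Issue I —
At Stage I.1 the borrower must meet the balance of probabilities (weight is at least 53): on (a) the weight is 60, which does reach 53, so (a) meets the standard; on (b) the weight is 90 less the opposing 44 gives net 46, < 53, so (b) does not meet the standard.
  Not every element is met, so the borrower fails to carry Stage I.1.
The lender prevails on this issue.
— Issue II —
Stage II.1 (borrower, the preponderance of the evidence, weight is at least 52): (f) 52 ≥ 52 — meets; (g) net 58−7=51 < 52 — fails.
  Not every element is met, so the borrower fails to carry Stage II.1.
The lender prevails on this issue.
— Issue III —
At Stage III.1 the borrower must meet a preponderance (weight is at least 54): on (l) the weight is 73 less the opposing 25 gives net 48, < 54, so (l) does not meet the standard.
  Stage III.1 not carried; the borrower fails its burden.
So the lender prevails on this issue.
Per-issue: Issue I → lender; Issue II → lender; Issue III → lender. The borrower must prevail on at least one issue; overall, the lender prevails.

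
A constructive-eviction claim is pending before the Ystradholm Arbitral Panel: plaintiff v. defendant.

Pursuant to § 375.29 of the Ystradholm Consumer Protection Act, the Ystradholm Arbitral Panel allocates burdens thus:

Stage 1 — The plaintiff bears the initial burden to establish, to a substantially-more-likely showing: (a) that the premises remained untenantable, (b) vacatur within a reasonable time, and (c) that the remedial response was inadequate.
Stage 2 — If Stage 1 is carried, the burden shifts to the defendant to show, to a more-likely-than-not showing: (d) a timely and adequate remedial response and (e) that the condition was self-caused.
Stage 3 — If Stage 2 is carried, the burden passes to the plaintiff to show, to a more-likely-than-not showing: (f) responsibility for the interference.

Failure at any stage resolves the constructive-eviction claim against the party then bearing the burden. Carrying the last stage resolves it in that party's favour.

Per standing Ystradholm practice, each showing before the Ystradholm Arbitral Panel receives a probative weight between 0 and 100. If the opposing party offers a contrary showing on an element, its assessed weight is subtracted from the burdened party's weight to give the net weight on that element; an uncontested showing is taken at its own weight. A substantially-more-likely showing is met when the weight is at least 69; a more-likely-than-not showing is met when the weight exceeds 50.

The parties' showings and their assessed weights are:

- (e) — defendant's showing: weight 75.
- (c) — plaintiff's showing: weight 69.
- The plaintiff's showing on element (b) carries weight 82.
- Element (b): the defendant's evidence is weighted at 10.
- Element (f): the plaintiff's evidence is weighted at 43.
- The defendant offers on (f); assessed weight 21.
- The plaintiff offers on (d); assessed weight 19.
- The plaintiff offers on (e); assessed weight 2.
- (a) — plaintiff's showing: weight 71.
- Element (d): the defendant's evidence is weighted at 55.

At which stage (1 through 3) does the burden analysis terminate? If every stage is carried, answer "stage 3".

At Stage 1 the plaintiff must meet a substantially-more-likely showing (weight is at least 69): on (a) the weight is 71, which does reach 69, so (a) meets the standard; on (b) the weight is 82 less the opposing 10 gives net 72, ≥ 69, so (b) meets the standard; on (c) the weight is 69, which does reach 69, so (c) meets the standard.
  All elements met. The burden passes to the defendant.
At Stage 2 the defendant must meet a more-likely-than-not showing (weight exceeds 50): on (d) the weight is 55 less the opposing 19 gives net 36, which does not exceed 50, so (d) does not meet the standard; on (e) the weight is 75 less the opposing 2 gives net 73, which does exceed 50, so (e) meets the standard.
  Stage 2 not carried; the defendant fails its burden.
The analysis ends at Stage 2; the plaintiff prevails.

stage 2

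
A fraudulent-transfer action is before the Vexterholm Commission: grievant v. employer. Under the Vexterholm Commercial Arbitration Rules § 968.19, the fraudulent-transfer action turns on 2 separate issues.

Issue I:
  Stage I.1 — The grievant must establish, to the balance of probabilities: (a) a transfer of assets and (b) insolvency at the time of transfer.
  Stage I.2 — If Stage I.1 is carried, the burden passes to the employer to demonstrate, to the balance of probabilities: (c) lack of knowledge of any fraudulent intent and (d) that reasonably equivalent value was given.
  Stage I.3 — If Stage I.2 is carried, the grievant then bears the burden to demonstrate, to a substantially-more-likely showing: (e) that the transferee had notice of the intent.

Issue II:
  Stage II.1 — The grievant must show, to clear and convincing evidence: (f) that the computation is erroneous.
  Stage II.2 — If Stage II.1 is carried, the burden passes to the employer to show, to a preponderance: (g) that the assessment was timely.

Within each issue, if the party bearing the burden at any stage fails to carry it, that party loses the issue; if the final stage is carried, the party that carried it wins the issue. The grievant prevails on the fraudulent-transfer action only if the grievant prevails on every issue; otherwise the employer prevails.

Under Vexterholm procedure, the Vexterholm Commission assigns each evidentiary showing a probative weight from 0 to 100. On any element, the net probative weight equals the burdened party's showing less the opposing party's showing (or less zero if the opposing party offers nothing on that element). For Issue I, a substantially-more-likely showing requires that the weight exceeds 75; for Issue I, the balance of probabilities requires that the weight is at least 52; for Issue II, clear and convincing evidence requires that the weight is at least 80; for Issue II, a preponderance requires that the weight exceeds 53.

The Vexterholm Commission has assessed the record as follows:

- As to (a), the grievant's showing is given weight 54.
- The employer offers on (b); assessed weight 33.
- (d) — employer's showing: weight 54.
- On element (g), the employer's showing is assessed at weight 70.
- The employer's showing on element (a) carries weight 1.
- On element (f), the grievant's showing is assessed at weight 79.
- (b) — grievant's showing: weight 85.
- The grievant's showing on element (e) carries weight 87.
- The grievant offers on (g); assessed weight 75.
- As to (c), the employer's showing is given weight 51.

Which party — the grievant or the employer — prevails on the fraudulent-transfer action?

employer

— Issue I —
Stage I.1 — burden on grievant; standard: the balance of probabilities (weight is at least 52).
    (a): 54 − 1 = 53 ≥ 52 [met]
    (b): 85 − 33 = 52 ≥ 52 [met]
  Stage I.1 carried; the burden shifts to the employer.
Stage I.2 — burden on employer; standard: the balance of probabilities (weight is at least 52).
    (c): 51 < 52 [not met]
    (d): 54 ≥ 52 [met]
  The employer does not carry Stage I.2.
The grievant prevails on this issue.
— Issue II —
At Stage II.1 the grievant must meet clear and convincing evidence (weight is at least 80): on (f) the weight is 79, < 80, so (f) does not meet the standard.
  Not every element is met, so the grievant fails to carry Stage II.1.
The employer prevails on this issue.
Per-issue: Issue I → grievant; Issue II → employer. The grievant must prevail on every issue; overall, the employer prevails.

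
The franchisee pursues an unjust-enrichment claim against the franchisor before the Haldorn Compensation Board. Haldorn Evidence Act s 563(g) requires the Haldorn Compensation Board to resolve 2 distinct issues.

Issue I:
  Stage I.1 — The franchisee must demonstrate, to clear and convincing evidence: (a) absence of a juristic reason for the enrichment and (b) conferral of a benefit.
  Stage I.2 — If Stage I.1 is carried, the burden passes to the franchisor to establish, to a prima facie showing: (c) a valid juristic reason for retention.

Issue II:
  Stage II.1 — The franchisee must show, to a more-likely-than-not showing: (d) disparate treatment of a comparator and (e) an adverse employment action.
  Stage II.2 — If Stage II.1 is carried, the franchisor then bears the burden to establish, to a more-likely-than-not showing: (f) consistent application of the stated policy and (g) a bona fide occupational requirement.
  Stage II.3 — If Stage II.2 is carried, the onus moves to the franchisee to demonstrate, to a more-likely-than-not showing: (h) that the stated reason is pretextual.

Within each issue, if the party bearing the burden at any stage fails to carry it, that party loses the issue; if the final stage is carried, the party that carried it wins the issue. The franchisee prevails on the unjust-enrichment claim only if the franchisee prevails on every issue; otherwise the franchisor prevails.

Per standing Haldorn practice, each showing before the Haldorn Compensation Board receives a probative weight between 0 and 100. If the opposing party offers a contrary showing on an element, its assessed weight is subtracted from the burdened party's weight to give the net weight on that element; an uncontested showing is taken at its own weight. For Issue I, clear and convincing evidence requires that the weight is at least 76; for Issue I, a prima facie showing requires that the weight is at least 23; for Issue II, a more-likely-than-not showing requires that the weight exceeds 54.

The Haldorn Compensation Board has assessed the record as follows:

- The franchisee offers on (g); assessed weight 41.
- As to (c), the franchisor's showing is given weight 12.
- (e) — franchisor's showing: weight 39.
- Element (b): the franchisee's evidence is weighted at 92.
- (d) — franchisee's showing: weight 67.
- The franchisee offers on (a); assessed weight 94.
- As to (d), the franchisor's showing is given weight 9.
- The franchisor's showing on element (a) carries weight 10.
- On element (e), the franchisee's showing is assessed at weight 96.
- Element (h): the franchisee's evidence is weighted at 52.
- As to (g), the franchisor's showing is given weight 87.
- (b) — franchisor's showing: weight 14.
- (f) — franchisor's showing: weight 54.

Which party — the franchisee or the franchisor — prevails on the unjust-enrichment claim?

— Issue I —
Stage I.1 — burden on franchisee; standard: clear and convincing evidence (weight is at least 76).
    (a): 94 − 10 = 84 ≥ 76 [met]
    (b): 92 − 14 = 78 ≥ 76 [met]
  The franchisee carries Stage I.1; the franchisor now bears the burden.
Stage I.2 — burden on franchisor; standard: a prima facie showing (weight is at least 23).
    (c): 12 < 23 [not met]
  The franchisor does not carry Stage I.2.
So the franchisee prevails on this issue.
— Issue II —
Stage II.1 — burden on franchisee; standard: a more-likely-than-not showing (weight exceeds 54).
    (d): 67 − 9 = 58 > 54 [met]
    (e): 96 − 39 = 57 > 54 [met]
  All elements met. The burden passes to the franchisor.
Stage II.2 — burden on franchisor; standard: a more-likely-than-not showing (weight exceeds 54).
    (f): 54 ≤ 54 [not met]
    (g): 87 − 41 = 46 ≤ 54 [not met]
  Stage II.2 not carried; the franchisor fails its burden.
The analysis ends at Stage II.2; the franchisee prevails on this issue.
Per-issue: Issue I → franchisee; Issue II → franchisee. The franchisee must prevail on every issue; overall, the franchisee prevails.

franchisee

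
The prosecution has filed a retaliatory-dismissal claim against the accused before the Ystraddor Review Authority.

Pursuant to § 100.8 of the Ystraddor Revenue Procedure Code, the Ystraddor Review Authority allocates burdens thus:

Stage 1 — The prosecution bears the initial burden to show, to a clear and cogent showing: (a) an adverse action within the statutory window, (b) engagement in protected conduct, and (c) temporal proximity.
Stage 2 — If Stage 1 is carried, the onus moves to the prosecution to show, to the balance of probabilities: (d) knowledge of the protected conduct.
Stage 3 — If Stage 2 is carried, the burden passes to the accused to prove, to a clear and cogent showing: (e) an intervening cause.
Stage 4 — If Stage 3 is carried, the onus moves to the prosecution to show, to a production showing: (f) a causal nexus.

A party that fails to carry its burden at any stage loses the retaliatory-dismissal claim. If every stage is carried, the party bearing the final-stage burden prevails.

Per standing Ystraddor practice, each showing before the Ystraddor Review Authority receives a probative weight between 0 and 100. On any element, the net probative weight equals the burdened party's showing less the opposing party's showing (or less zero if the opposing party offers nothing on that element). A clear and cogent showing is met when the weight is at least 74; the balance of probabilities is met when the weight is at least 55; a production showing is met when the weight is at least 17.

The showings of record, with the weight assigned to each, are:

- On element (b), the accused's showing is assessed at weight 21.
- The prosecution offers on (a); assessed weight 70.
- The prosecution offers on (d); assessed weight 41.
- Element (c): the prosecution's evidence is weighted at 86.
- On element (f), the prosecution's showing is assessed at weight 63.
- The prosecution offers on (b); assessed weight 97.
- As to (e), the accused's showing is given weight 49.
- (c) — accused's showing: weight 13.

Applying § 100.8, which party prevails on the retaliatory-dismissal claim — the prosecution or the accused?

At Stage 1 the prosecution must meet a clear and cogent showing (weight is at least 74): on (a) the weight is 70, which does not reach 74, so (a) does not meet the standard; on (b) the weight is 97 less the opposing 21 gives net 76, which does reach 74, so (b) meets the standard; on (c) the weight is 86 less the opposing 13 gives net 73, < 74, so (c) does not meet the standard.
  Stage 1 not carried; the prosecution fails its burden.
The analysis ends at Stage 1; the accused prevails.

accused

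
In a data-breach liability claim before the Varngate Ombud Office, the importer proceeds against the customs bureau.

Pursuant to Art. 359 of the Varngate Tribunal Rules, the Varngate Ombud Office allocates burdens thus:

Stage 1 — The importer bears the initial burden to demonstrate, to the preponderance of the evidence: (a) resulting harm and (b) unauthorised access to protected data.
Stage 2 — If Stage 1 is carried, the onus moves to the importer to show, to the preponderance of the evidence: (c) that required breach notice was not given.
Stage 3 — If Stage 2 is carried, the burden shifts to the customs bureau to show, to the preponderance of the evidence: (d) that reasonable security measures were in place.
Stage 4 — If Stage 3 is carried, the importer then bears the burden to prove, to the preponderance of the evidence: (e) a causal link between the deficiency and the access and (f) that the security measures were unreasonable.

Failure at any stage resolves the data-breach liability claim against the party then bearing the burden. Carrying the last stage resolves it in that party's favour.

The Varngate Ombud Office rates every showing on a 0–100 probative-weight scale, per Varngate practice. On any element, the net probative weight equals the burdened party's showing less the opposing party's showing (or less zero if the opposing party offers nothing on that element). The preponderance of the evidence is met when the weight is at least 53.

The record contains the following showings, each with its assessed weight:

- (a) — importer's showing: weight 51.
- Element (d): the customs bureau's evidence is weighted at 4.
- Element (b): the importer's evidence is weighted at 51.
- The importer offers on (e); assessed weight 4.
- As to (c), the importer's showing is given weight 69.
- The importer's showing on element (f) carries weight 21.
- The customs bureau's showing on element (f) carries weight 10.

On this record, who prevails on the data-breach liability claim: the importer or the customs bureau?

customs bureau

Stage 1 (importer, the preponderance of the evidence, weight is at least 53): (a) 51 < 53 — fails; (b) 51 < 53 — fails.
  The importer does not carry Stage 1.
The analysis ends at Stage 1; the customs bureau prevails.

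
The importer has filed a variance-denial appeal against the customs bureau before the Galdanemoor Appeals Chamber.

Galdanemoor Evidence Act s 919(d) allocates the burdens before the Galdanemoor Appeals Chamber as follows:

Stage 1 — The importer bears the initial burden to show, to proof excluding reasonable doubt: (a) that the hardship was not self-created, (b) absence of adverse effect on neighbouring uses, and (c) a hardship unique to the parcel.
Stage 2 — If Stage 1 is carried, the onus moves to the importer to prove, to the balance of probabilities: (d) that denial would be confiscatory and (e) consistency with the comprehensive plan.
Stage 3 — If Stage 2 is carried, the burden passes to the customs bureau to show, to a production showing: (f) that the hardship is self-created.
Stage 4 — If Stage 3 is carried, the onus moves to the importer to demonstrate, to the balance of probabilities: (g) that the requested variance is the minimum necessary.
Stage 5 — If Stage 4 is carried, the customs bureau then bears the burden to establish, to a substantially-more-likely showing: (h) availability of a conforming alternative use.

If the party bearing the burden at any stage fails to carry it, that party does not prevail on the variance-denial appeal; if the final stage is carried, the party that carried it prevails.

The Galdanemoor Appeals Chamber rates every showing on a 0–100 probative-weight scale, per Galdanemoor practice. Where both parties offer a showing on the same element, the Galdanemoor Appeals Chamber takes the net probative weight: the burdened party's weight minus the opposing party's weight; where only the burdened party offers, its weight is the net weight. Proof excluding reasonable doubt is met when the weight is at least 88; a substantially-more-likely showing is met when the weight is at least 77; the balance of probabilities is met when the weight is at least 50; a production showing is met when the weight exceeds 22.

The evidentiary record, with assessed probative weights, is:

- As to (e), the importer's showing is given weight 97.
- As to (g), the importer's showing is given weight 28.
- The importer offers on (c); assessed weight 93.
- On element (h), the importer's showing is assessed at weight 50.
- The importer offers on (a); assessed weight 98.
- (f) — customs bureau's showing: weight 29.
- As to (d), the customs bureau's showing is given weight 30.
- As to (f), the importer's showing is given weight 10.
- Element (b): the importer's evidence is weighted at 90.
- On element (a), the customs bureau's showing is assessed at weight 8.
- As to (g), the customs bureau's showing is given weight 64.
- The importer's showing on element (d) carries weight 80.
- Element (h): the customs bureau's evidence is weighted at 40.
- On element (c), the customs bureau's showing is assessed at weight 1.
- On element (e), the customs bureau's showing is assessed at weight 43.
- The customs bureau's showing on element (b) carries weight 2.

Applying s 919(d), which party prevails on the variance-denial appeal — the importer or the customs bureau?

At Stage 1 the importer must meet proof excluding reasonable doubt (weight is at least 88): on (a) the weight is 98 less the opposing 8 gives net 90, which does reach 88, so (a) meets the standard; on (b) the weight is 90 less the opposing 2 gives net 88, which does reach 88, so (b) meets the standard; on (c) the weight is 93 less the opposing 1 gives net 92, ≥ 88, so (c) meets the standard.
  Stage 1 carried; the burden remains with the importer.
At Stage 2 the importer must meet the balance of probabilities (weight is at least 50): on (d) the weight is 80 less the opposing 30 gives net 50, which does reach 50, so (d) meets the standard; on (e) the weight is 97 less the opposing 43 gives net 54, ≥ 50, so (e) meets the standard.
  The importer carries Stage 2; the customs bureau now bears the burden.
At Stage 3 the customs bureau must meet a production showing (weight exceeds 22): on (f) the weight is 29 less the opposing 10 gives net 19, which does not exceed 22, so (f) does not meet the standard.
  Not every element is met, so the customs bureau fails to carry Stage 3.
So the importer prevails.

importer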